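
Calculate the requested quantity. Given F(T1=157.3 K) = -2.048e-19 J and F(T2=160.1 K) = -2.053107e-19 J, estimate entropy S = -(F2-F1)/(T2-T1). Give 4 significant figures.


Step 1: dF = F2 - F1 = -2.053107e-19 - (-2.048e-19) = -5.107e-22 J
Step 2: dT = T2 - T1 = 160.1 - 157.3 = 2.8 K
Step 3: S = -dF/dT = -(-5.107e-22)/2.8 = 1.824e-22 J/K

1.824e-22


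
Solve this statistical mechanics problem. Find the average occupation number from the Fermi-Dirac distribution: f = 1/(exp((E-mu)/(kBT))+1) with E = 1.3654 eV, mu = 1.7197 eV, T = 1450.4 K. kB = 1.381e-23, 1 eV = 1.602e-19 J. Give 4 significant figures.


Step 1: (E - mu) = 1.3654 - 1.7197 = -0.3543 eV
Step 2: Convert: (E-mu)*eV = -5.676e-20 J
Step 3: x = (E-mu)*eV/(kB*T) = -2.834
Step 4: f = 1/(exp(-2.834)+1) = 0.9445

0.9445


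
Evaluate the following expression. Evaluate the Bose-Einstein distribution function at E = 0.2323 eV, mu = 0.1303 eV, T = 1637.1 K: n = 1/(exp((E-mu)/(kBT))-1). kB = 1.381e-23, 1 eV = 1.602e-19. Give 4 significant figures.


Step 1: (E - mu) = 0.102 eV
Step 2: x = (E-mu)*eV/(kB*T) = 0.102*1.602e-19/(1.381e-23*1637.1) = 0.7228
Step 3: exp(x) = 2.06
Step 4: n = 1/(exp(x)-1) = 0.9433

0.9433


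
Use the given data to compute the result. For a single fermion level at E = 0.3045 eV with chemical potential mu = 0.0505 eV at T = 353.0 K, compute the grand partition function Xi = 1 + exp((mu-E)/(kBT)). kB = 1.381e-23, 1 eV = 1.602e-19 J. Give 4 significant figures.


Step 1: (mu - E) = 0.0505 - 0.3045 = -0.254 eV
Step 2: x = (mu-E)*eV/(kB*T) = -0.254*1.602e-19/(1.381e-23*353.0) = -8.347
Step 3: exp(x) = 0.0002371
Step 4: Xi = 1 + 0.0002371 = 1

1


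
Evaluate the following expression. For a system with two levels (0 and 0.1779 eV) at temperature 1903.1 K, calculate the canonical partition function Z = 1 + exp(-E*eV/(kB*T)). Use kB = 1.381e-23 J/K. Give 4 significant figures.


Step 1: Compute beta*E = E*eV/(kB*T) = 0.1779*1.602e-19/(1.381e-23*1903.1) = 1.084
Step 2: exp(-beta*E) = exp(-1.084) = 0.3381
Step 3: Z = 1 + 0.3381 = 1.338

1.338


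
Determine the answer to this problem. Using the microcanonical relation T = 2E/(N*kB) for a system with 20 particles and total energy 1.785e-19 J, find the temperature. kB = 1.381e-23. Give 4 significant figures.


Step 1: Numerator = 2*E = 2*1.785e-19 = 3.57e-19 J
Step 2: Denominator = N*kB = 20*1.381e-23 = 2.762e-22
Step 3: T = 3.57e-19 / 2.762e-22 = 1293 K

1293


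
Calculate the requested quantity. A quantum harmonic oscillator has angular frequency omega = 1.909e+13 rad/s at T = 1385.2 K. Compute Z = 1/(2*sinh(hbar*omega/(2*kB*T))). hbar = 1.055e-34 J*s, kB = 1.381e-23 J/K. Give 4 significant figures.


Step 1: Compute x = hbar*omega/(kB*T) = 1.055e-34*1.909e+13/(1.381e-23*1385.2) = 0.1053
Step 2: x/2 = 0.05264
Step 3: sinh(x/2) = 0.05267
Step 4: Z = 1/(2*0.05267) = 9.494

9.494


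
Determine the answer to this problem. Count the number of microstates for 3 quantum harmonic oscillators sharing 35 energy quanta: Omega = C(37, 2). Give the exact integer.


Step 1: Use binomial coefficient C(37, 2)
Step 2: Numerator = 37! / 35!
Step 3: Denominator = 2!
Step 4: Omega = 666

666


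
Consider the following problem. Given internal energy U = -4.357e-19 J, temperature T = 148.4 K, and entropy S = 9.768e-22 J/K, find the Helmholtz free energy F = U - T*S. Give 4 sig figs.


Step 1: T*S = 148.4 * 9.768e-22 = 1.45e-19 J
Step 2: F = U - T*S = -4.357e-19 - 1.45e-19
Step 3: F = -5.807e-19 J

-5.807e-19


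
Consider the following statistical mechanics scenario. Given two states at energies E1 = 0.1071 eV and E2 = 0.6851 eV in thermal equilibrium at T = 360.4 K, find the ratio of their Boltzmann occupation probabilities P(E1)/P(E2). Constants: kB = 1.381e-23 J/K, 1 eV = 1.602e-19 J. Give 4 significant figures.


Step 1: Compute energy difference dE = E1 - E2 = 0.1071 - 0.6851 = -0.578 eV
Step 2: Convert to Joules: dE_J = -0.578 * 1.602e-19 = -9.26e-20 J
Step 3: Compute exponent = -dE_J / (kB * T) = -(-9.26e-20) / (1.381e-23 * 360.4) = 18.6
Step 4: P(E1)/P(E2) = exp(18.6) = 1.201e+08

1.201e+08


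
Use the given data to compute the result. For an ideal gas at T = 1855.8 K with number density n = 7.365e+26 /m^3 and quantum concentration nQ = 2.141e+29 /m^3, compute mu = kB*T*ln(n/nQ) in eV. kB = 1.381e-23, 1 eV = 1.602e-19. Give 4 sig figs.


Step 1: n/nQ = 7.365e+26/2.141e+29 = 0.00344
Step 2: ln(n/nQ) = -5.672
Step 3: mu = kB*T*ln(n/nQ) = 2.563e-20*-5.672 = -1.454e-19 J
Step 4: Convert to eV: -1.454e-19/1.602e-19 = -0.9074 eV

-0.9074


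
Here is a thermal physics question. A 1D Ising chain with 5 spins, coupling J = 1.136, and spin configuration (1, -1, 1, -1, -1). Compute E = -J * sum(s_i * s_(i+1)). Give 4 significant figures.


Step 1: Nearest-neighbor products: -1, -1, -1, 1
Step 2: Sum of products = -2
Step 3: E = -1.136 * -2 = 2.272

2.272


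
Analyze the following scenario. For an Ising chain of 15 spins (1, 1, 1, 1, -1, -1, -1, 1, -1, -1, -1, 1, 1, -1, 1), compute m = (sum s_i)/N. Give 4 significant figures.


Step 1: Count up spins (+1): 8, down spins (-1): 7
Step 2: Total magnetization M = 8 - 7 = 1
Step 3: m = M/N = 1/15 = 0.06667

0.06667


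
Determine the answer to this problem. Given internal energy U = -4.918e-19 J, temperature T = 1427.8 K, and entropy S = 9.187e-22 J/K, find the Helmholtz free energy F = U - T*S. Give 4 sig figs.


Step 1: T*S = 1427.8 * 9.187e-22 = 1.312e-18 J
Step 2: F = U - T*S = -4.918e-19 - 1.312e-18
Step 3: F = -1.804e-18 J

-1.804e-18


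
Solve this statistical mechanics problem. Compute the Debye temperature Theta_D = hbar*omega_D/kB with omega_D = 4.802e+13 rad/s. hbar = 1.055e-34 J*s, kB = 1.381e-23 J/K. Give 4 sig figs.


Step 1: hbar*omega_D = 1.055e-34 * 4.802e+13 = 5.066e-21 J
Step 2: Theta_D = 5.066e-21 / 1.381e-23
Step 3: Theta_D = 366.8 K

366.8


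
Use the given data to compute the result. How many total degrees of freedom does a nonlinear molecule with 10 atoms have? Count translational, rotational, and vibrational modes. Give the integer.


Step 1: Translational DOF = 3
Step 2: Rotational DOF (nonlinear) = 3
Step 3: Vibrational DOF = 3*10 - 6 = 24
Step 4: Total = 3 + 3 + 24 = 30

30


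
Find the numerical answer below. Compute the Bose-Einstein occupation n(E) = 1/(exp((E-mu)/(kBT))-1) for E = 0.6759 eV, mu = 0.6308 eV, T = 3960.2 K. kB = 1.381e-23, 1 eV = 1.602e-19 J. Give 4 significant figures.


Step 1: (E - mu) = 0.0451 eV
Step 2: x = (E-mu)*eV/(kB*T) = 0.0451*1.602e-19/(1.381e-23*3960.2) = 0.1321
Step 3: exp(x) = 1.141
Step 4: n = 1/(exp(x)-1) = 7.081

7.081


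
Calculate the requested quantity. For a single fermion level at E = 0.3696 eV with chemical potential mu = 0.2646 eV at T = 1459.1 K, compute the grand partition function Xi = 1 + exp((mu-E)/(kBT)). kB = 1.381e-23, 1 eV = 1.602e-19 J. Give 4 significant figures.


Step 1: (mu - E) = 0.2646 - 0.3696 = -0.105 eV
Step 2: x = (mu-E)*eV/(kB*T) = -0.105*1.602e-19/(1.381e-23*1459.1) = -0.8348
Step 3: exp(x) = 0.434
Step 4: Xi = 1 + 0.434 = 1.434

1.434


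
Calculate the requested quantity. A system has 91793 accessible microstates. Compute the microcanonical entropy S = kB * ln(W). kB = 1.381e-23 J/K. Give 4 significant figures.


Step 1: ln(W) = ln(91793) = 11.43
Step 2: S = kB * ln(W) = 1.381e-23 * 11.43
Step 3: S = 1.578e-22 J/K

1.578e-22


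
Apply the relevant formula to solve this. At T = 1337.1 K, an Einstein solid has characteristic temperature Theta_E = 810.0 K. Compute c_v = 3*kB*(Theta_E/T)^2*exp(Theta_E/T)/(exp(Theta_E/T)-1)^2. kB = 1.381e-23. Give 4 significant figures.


Step 1: x = Theta_E/T = 810.0/1337.1 = 0.6058
Step 2: x^2 = 0.367
Step 3: exp(x) = 1.833
Step 4: c_v = 3*1.381e-23*0.367*1.833/(1.833-1)^2 = 4.019e-23

4.019e-23


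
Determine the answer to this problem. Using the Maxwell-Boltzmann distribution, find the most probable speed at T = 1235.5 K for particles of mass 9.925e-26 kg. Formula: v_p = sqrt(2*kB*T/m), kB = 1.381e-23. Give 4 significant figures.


Step 1: Numerator = 2*kB*T = 2*1.381e-23*1235.5 = 3.412e-20
Step 2: Ratio = 3.412e-20 / 9.925e-26 = 3.438e+05
Step 3: v_p = sqrt(3.438e+05) = 586.4 m/s

586.4


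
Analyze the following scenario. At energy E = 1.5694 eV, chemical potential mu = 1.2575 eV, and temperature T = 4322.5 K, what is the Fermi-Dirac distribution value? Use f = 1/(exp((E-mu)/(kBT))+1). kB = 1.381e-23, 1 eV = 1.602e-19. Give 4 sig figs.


Step 1: (E - mu) = 1.5694 - 1.2575 = 0.3119 eV
Step 2: Convert: (E-mu)*eV = 4.997e-20 J
Step 3: x = (E-mu)*eV/(kB*T) = 0.837
Step 4: f = 1/(exp(0.837)+1) = 0.3022

0.3022


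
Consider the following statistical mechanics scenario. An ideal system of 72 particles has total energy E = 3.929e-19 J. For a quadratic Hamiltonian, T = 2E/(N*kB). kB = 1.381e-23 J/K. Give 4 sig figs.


Step 1: Numerator = 2*E = 2*3.929e-19 = 7.858e-19 J
Step 2: Denominator = N*kB = 72*1.381e-23 = 9.943e-22
Step 3: T = 7.858e-19 / 9.943e-22 = 790.3 K

790.3


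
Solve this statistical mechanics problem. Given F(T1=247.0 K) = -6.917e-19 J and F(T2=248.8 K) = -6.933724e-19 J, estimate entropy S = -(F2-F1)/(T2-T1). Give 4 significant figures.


Step 1: dF = F2 - F1 = -6.933724e-19 - (-6.917e-19) = -1.6724e-21 J
Step 2: dT = T2 - T1 = 248.8 - 247.0 = 1.8 K
Step 3: S = -dF/dT = -(-1.6724e-21)/1.8 = 9.291e-22 J/K

9.291e-22


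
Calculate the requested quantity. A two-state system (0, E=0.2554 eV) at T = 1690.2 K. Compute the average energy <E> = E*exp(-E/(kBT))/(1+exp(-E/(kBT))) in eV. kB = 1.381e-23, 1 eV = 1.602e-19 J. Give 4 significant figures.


Step 1: beta*E = 0.2554*1.602e-19/(1.381e-23*1690.2) = 1.753
Step 2: exp(-beta*E) = 0.1733
Step 3: <E> = 0.2554*0.1733/(1+0.1733) = 0.03772 eV

0.03772


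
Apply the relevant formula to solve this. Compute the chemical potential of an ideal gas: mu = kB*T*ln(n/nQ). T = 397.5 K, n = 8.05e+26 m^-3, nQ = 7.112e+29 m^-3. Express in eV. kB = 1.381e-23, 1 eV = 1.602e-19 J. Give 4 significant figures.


Step 1: n/nQ = 8.05e+26/7.112e+29 = 0.001132
Step 2: ln(n/nQ) = -6.784
Step 3: mu = kB*T*ln(n/nQ) = 5.489e-21*-6.784 = -3.724e-20 J
Step 4: Convert to eV: -3.724e-20/1.602e-19 = -0.2325 eV

-0.2325


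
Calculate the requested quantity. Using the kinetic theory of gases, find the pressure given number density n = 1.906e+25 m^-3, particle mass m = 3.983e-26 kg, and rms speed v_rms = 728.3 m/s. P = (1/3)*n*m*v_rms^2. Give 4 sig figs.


Step 1: v_rms^2 = 728.3^2 = 5.304e+05
Step 2: n*m = 1.906e+25*3.983e-26 = 0.7592
Step 3: P = (1/3)*0.7592*5.304e+05 = 1.342e+05 Pa

1.342e+05


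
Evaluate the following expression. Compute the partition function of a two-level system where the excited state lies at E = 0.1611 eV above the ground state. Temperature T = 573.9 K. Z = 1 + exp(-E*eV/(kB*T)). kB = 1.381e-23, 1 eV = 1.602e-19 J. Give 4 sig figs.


Step 1: Compute beta*E = E*eV/(kB*T) = 0.1611*1.602e-19/(1.381e-23*573.9) = 3.256
Step 2: exp(-beta*E) = exp(-3.256) = 0.03853
Step 3: Z = 1 + 0.03853 = 1.039

1.039


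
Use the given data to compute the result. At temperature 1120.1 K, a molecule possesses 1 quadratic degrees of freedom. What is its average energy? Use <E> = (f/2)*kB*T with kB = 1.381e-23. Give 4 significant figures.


Step 1: f/2 = 1/2 = 0.5
Step 2: kB*T = 1.381e-23 * 1120.1 = 1.547e-20
Step 3: <E> = 0.5 * 1.547e-20 = 7.734e-21 J

7.734e-21


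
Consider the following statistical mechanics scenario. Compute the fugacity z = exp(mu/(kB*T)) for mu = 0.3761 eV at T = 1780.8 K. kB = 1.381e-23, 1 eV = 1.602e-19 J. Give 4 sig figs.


Step 1: Convert mu to Joules: 0.3761*1.602e-19 = 6.025e-20 J
Step 2: kB*T = 1.381e-23*1780.8 = 2.459e-20 J
Step 3: mu/(kB*T) = 2.45
Step 4: z = exp(2.45) = 11.59

11.59


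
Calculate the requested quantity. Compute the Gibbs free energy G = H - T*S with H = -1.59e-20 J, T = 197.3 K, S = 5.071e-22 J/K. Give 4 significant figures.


Step 1: T*S = 197.3 * 5.071e-22 = 1.001e-19 J
Step 2: G = H - T*S = -1.59e-20 - 1.001e-19
Step 3: G = -1.16e-19 J

-1.16e-19


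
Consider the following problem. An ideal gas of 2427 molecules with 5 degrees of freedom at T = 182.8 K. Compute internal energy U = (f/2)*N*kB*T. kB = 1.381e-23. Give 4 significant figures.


Step 1: f/2 = 5/2 = 2.5
Step 2: N*kB*T = 2427*1.381e-23*182.8 = 6.127e-18
Step 3: U = 2.5 * 6.127e-18 = 1.532e-17 J

1.532e-17


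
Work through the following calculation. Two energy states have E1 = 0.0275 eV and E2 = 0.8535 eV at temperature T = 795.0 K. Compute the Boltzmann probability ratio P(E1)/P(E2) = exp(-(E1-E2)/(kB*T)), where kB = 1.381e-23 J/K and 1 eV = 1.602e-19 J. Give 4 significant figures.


Step 1: Compute energy difference dE = E1 - E2 = 0.0275 - 0.8535 = -0.826 eV
Step 2: Convert to Joules: dE_J = -0.826 * 1.602e-19 = -1.323e-19 J
Step 3: Compute exponent = -dE_J / (kB * T) = -(-1.323e-19) / (1.381e-23 * 795.0) = 12.05
Step 4: P(E1)/P(E2) = exp(12.05) = 1.715e+05

1.715e+05


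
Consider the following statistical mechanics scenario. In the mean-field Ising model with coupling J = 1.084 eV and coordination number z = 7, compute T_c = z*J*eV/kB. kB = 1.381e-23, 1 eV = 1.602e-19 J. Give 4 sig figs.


Step 1: z*J = 7*1.084 = 7.588 eV
Step 2: Convert to Joules: 7.588*1.602e-19 = 1.216e-18 J
Step 3: T_c = 1.216e-18 / 1.381e-23 = 8.802e+04 K

8.802e+04


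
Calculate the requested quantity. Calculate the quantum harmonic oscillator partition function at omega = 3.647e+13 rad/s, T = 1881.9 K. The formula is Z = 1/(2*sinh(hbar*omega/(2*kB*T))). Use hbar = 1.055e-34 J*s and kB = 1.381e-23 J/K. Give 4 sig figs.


Step 1: Compute x = hbar*omega/(kB*T) = 1.055e-34*3.647e+13/(1.381e-23*1881.9) = 0.148
Step 2: x/2 = 0.07402
Step 3: sinh(x/2) = 0.07409
Step 4: Z = 1/(2*0.07409) = 6.748

6.748


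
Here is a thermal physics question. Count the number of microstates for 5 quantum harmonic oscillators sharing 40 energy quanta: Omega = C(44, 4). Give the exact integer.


Step 1: Use binomial coefficient C(44, 4)
Step 2: Numerator = 44! / 40!
Step 3: Denominator = 4!
Step 4: Omega = 135751

135751


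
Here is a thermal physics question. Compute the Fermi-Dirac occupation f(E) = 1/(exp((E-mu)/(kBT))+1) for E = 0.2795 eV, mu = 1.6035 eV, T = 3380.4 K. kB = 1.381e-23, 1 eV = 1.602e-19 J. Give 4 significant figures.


Step 1: (E - mu) = 0.2795 - 1.6035 = -1.324 eV
Step 2: Convert: (E-mu)*eV = -2.121e-19 J
Step 3: x = (E-mu)*eV/(kB*T) = -4.543
Step 4: f = 1/(exp(-4.543)+1) = 0.9895

0.9895


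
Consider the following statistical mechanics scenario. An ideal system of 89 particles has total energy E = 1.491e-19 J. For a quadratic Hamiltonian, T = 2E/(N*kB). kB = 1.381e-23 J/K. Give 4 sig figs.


Step 1: Numerator = 2*E = 2*1.491e-19 = 2.982e-19 J
Step 2: Denominator = N*kB = 89*1.381e-23 = 1.229e-21
Step 3: T = 2.982e-19 / 1.229e-21 = 242.6 K

242.6


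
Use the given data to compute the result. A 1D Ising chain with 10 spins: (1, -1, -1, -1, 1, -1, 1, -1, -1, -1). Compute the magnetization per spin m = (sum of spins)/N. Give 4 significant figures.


Step 1: Count up spins (+1): 3, down spins (-1): 7
Step 2: Total magnetization M = 3 - 7 = -4
Step 3: m = M/N = -4/10 = -0.4

-0.4


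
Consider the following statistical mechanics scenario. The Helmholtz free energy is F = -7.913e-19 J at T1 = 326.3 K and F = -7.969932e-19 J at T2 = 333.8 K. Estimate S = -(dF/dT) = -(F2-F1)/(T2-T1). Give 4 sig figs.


Step 1: dF = F2 - F1 = -7.969932e-19 - (-7.913e-19) = -5.6932e-21 J
Step 2: dT = T2 - T1 = 333.8 - 326.3 = 7.5 K
Step 3: S = -dF/dT = -(-5.6932e-21)/7.5 = 7.591e-22 J/K

7.591e-22


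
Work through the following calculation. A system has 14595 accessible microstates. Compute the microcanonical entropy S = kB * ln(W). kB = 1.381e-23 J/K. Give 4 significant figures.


Step 1: ln(W) = ln(14595) = 9.588
Step 2: S = kB * ln(W) = 1.381e-23 * 9.588
Step 3: S = 1.324e-22 J/K

1.324e-22


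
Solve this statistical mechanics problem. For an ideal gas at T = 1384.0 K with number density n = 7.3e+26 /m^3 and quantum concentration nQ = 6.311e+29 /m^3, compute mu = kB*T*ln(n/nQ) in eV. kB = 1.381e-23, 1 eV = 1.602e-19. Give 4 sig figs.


Step 1: n/nQ = 7.3e+26/6.311e+29 = 0.001157
Step 2: ln(n/nQ) = -6.762
Step 3: mu = kB*T*ln(n/nQ) = 1.911e-20*-6.762 = -1.292e-19 J
Step 4: Convert to eV: -1.292e-19/1.602e-19 = -0.8068 eV

-0.8068


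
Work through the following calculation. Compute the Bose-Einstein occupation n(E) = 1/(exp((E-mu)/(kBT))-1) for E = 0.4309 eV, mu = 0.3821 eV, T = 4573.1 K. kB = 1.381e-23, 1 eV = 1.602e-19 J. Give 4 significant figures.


Step 1: (E - mu) = 0.0488 eV
Step 2: x = (E-mu)*eV/(kB*T) = 0.0488*1.602e-19/(1.381e-23*4573.1) = 0.1238
Step 3: exp(x) = 1.132
Step 4: n = 1/(exp(x)-1) = 7.589

7.589


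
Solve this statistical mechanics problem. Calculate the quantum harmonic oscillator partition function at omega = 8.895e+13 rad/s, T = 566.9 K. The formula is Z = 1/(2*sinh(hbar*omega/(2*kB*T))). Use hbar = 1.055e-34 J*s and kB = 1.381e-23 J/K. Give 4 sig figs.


Step 1: Compute x = hbar*omega/(kB*T) = 1.055e-34*8.895e+13/(1.381e-23*566.9) = 1.199
Step 2: x/2 = 0.5993
Step 3: sinh(x/2) = 0.6359
Step 4: Z = 1/(2*0.6359) = 0.7863

0.7863


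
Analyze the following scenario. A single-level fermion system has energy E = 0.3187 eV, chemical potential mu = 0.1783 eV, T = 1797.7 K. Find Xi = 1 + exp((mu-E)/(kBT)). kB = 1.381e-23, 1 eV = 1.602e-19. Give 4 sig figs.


Step 1: (mu - E) = 0.1783 - 0.3187 = -0.1404 eV
Step 2: x = (mu-E)*eV/(kB*T) = -0.1404*1.602e-19/(1.381e-23*1797.7) = -0.906
Step 3: exp(x) = 0.4041
Step 4: Xi = 1 + 0.4041 = 1.404

1.404


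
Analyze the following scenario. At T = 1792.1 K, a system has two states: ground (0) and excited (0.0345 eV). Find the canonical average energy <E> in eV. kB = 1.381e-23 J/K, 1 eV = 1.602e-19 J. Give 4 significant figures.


Step 1: beta*E = 0.0345*1.602e-19/(1.381e-23*1792.1) = 0.2233
Step 2: exp(-beta*E) = 0.7999
Step 3: <E> = 0.0345*0.7999/(1+0.7999) = 0.01533 eV

0.01533


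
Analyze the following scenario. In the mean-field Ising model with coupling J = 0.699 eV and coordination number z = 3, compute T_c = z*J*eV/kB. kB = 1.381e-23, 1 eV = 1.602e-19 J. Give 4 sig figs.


Step 1: z*J = 3*0.699 = 2.097 eV
Step 2: Convert to Joules: 2.097*1.602e-19 = 3.359e-19 J
Step 3: T_c = 3.359e-19 / 1.381e-23 = 2.433e+04 K

2.433e+04


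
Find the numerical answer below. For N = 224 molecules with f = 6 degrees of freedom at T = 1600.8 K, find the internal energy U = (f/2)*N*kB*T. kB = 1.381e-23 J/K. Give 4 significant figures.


Step 1: f/2 = 6/2 = 3.0
Step 2: N*kB*T = 224*1.381e-23*1600.8 = 4.952e-18
Step 3: U = 3.0 * 4.952e-18 = 1.486e-17 J

1.486e-17


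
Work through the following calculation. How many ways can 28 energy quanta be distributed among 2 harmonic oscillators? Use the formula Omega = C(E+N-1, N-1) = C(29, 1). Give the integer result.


Step 1: Use binomial coefficient C(29, 1)
Step 2: Numerator = 29! / 28!
Step 3: Denominator = 1!
Step 4: Omega = 29

29


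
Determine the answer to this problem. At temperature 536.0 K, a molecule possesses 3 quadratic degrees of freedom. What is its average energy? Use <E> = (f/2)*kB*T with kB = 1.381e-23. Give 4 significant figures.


Step 1: f/2 = 3/2 = 1.5
Step 2: kB*T = 1.381e-23 * 536.0 = 7.402e-21
Step 3: <E> = 1.5 * 7.402e-21 = 1.11e-20 J

1.11e-20


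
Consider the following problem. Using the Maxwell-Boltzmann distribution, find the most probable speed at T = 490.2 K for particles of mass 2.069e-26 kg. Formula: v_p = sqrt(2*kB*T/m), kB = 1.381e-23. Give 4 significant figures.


Step 1: Numerator = 2*kB*T = 2*1.381e-23*490.2 = 1.354e-20
Step 2: Ratio = 1.354e-20 / 2.069e-26 = 6.544e+05
Step 3: v_p = sqrt(6.544e+05) = 808.9 m/s

808.9


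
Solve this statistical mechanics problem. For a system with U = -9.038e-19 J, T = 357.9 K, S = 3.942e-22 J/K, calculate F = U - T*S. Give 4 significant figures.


Step 1: T*S = 357.9 * 3.942e-22 = 1.411e-19 J
Step 2: F = U - T*S = -9.038e-19 - 1.411e-19
Step 3: F = -1.045e-18 J

-1.045e-18


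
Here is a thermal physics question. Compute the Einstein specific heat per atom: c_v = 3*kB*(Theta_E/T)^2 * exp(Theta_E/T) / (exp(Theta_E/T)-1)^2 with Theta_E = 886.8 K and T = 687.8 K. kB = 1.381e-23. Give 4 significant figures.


Step 1: x = Theta_E/T = 886.8/687.8 = 1.289
Step 2: x^2 = 1.662
Step 3: exp(x) = 3.63
Step 4: c_v = 3*1.381e-23*1.662*3.63/(3.63-1)^2 = 3.614e-23

3.614e-23


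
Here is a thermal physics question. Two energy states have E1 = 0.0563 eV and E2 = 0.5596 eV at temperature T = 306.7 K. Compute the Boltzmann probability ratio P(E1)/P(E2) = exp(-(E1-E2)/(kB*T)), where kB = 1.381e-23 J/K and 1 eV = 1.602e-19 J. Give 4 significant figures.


Step 1: Compute energy difference dE = E1 - E2 = 0.0563 - 0.5596 = -0.5033 eV
Step 2: Convert to Joules: dE_J = -0.5033 * 1.602e-19 = -8.063e-20 J
Step 3: Compute exponent = -dE_J / (kB * T) = -(-8.063e-20) / (1.381e-23 * 306.7) = 19.04
Step 4: P(E1)/P(E2) = exp(19.04) = 1.851e+08

1.851e+08


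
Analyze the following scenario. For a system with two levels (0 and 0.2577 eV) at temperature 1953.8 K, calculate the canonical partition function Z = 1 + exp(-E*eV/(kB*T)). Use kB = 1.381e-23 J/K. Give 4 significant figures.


Step 1: Compute beta*E = E*eV/(kB*T) = 0.2577*1.602e-19/(1.381e-23*1953.8) = 1.53
Step 2: exp(-beta*E) = exp(-1.53) = 0.2165
Step 3: Z = 1 + 0.2165 = 1.217

1.217


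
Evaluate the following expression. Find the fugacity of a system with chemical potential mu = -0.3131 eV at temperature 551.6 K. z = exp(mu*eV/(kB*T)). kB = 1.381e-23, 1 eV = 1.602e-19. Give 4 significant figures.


Step 1: Convert mu to Joules: -0.3131*1.602e-19 = -5.016e-20 J
Step 2: kB*T = 1.381e-23*551.6 = 7.618e-21 J
Step 3: mu/(kB*T) = -6.585
Step 4: z = exp(-6.585) = 0.001382

0.001382


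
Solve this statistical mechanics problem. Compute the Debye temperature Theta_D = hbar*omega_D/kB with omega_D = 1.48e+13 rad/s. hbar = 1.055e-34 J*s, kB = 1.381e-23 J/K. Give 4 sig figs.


Step 1: hbar*omega_D = 1.055e-34 * 1.48e+13 = 1.561e-21 J
Step 2: Theta_D = 1.561e-21 / 1.381e-23
Step 3: Theta_D = 113.1 K

113.1


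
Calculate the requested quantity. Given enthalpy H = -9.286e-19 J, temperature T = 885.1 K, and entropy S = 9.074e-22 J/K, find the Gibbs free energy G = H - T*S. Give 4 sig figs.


Step 1: T*S = 885.1 * 9.074e-22 = 8.031e-19 J
Step 2: G = H - T*S = -9.286e-19 - 8.031e-19
Step 3: G = -1.732e-18 J

-1.732e-18


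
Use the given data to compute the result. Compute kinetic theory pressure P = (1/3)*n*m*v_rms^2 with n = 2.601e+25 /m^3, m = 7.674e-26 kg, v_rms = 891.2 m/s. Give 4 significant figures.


Step 1: v_rms^2 = 891.2^2 = 7.942e+05
Step 2: n*m = 2.601e+25*7.674e-26 = 1.996
Step 3: P = (1/3)*1.996*7.942e+05 = 5.284e+05 Pa

5.284e+05


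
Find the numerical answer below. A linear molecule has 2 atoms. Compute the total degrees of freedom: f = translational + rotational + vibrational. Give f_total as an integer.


Step 1: Translational DOF = 3
Step 2: Rotational DOF (linear) = 2
Step 3: Vibrational DOF = 3*2 - 5 = 1
Step 4: Total = 3 + 2 + 1 = 6

6


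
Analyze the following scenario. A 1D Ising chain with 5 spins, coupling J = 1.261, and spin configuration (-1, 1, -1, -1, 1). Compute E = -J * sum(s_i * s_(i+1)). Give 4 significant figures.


Step 1: Nearest-neighbor products: -1, -1, 1, -1
Step 2: Sum of products = -2
Step 3: E = -1.261 * -2 = 2.522

2.522


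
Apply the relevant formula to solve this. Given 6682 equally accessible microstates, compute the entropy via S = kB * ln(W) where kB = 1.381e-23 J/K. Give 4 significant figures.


Step 1: ln(W) = ln(6682) = 8.807
Step 2: S = kB * ln(W) = 1.381e-23 * 8.807
Step 3: S = 1.216e-22 J/K

1.216e-22


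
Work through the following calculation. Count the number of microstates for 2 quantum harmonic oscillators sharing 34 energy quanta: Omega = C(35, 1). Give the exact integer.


Step 1: Use binomial coefficient C(35, 1)
Step 2: Numerator = 35! / 34!
Step 3: Denominator = 1!
Step 4: Omega = 35

35


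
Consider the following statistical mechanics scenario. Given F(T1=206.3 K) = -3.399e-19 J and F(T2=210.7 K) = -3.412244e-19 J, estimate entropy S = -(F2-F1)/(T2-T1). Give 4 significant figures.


Step 1: dF = F2 - F1 = -3.412244e-19 - (-3.399e-19) = -1.3244e-21 J
Step 2: dT = T2 - T1 = 210.7 - 206.3 = 4.4 K
Step 3: S = -dF/dT = -(-1.3244e-21)/4.4 = 3.01e-22 J/K

3.01e-22


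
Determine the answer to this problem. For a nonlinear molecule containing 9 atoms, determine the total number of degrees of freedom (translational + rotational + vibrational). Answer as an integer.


Step 1: Translational DOF = 3
Step 2: Rotational DOF (nonlinear) = 3
Step 3: Vibrational DOF = 3*9 - 6 = 21
Step 4: Total = 3 + 3 + 21 = 27

27


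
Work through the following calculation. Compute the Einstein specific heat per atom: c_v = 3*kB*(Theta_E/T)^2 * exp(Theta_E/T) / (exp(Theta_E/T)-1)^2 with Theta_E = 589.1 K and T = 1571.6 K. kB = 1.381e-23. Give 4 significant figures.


Step 1: x = Theta_E/T = 589.1/1571.6 = 0.3748
Step 2: x^2 = 0.1405
Step 3: exp(x) = 1.455
Step 4: c_v = 3*1.381e-23*0.1405*1.455/(1.455-1)^2 = 4.095e-23

4.095e-23


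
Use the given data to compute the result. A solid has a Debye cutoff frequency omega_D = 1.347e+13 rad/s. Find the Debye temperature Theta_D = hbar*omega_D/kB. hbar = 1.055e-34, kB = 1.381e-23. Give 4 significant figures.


Step 1: hbar*omega_D = 1.055e-34 * 1.347e+13 = 1.421e-21 J
Step 2: Theta_D = 1.421e-21 / 1.381e-23
Step 3: Theta_D = 102.9 K

102.9


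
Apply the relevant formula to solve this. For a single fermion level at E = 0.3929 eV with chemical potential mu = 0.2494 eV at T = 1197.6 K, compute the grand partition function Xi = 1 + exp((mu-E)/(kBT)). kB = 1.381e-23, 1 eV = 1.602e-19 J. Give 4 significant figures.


Step 1: (mu - E) = 0.2494 - 0.3929 = -0.1435 eV
Step 2: x = (mu-E)*eV/(kB*T) = -0.1435*1.602e-19/(1.381e-23*1197.6) = -1.39
Step 3: exp(x) = 0.2491
Step 4: Xi = 1 + 0.2491 = 1.249

1.249


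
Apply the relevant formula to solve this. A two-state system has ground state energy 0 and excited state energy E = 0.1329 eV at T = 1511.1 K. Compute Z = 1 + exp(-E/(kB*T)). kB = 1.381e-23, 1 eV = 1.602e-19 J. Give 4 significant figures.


Step 1: Compute beta*E = E*eV/(kB*T) = 0.1329*1.602e-19/(1.381e-23*1511.1) = 1.02
Step 2: exp(-beta*E) = exp(-1.02) = 0.3605
Step 3: Z = 1 + 0.3605 = 1.361

1.361


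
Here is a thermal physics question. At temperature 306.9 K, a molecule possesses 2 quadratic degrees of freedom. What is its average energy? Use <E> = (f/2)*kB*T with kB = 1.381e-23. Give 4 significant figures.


Step 1: f/2 = 2/2 = 1
Step 2: kB*T = 1.381e-23 * 306.9 = 4.238e-21
Step 3: <E> = 1 * 4.238e-21 = 4.238e-21 J

4.238e-21


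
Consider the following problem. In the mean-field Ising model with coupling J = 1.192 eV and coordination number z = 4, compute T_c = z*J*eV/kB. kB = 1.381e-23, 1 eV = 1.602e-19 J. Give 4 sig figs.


Step 1: z*J = 4*1.192 = 4.768 eV
Step 2: Convert to Joules: 4.768*1.602e-19 = 7.638e-19 J
Step 3: T_c = 7.638e-19 / 1.381e-23 = 5.531e+04 K

5.531e+04


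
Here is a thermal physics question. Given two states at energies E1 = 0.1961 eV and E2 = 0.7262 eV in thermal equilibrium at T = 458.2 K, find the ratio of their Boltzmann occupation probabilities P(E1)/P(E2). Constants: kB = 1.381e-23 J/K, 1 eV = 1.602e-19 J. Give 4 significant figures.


Step 1: Compute energy difference dE = E1 - E2 = 0.1961 - 0.7262 = -0.5301 eV
Step 2: Convert to Joules: dE_J = -0.5301 * 1.602e-19 = -8.492e-20 J
Step 3: Compute exponent = -dE_J / (kB * T) = -(-8.492e-20) / (1.381e-23 * 458.2) = 13.42
Step 4: P(E1)/P(E2) = exp(13.42) = 6.737e+05

6.737e+05


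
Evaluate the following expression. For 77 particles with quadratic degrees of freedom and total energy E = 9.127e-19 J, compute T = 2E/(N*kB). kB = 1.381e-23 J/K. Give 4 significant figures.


Step 1: Numerator = 2*E = 2*9.127e-19 = 1.825e-18 J
Step 2: Denominator = N*kB = 77*1.381e-23 = 1.063e-21
Step 3: T = 1.825e-18 / 1.063e-21 = 1717 K

1717


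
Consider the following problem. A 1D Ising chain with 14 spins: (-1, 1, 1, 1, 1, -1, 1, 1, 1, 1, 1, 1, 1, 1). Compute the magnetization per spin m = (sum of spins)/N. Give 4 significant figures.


Step 1: Count up spins (+1): 12, down spins (-1): 2
Step 2: Total magnetization M = 12 - 2 = 10
Step 3: m = M/N = 10/14 = 0.7143

0.7143


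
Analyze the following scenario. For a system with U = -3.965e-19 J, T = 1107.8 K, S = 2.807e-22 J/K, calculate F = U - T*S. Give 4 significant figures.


Step 1: T*S = 1107.8 * 2.807e-22 = 3.11e-19 J
Step 2: F = U - T*S = -3.965e-19 - 3.11e-19
Step 3: F = -7.075e-19 J

-7.075e-19


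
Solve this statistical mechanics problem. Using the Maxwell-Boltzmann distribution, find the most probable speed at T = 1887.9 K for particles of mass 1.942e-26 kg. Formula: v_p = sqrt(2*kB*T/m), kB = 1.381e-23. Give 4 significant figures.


Step 1: Numerator = 2*kB*T = 2*1.381e-23*1887.9 = 5.214e-20
Step 2: Ratio = 5.214e-20 / 1.942e-26 = 2.685e+06
Step 3: v_p = sqrt(2.685e+06) = 1639 m/s

1639


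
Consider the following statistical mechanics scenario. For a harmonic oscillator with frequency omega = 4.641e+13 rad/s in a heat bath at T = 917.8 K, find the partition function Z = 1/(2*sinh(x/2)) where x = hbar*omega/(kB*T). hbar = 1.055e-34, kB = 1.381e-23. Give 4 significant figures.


Step 1: Compute x = hbar*omega/(kB*T) = 1.055e-34*4.641e+13/(1.381e-23*917.8) = 0.3863
Step 2: x/2 = 0.1931
Step 3: sinh(x/2) = 0.1944
Step 4: Z = 1/(2*0.1944) = 2.573

2.573


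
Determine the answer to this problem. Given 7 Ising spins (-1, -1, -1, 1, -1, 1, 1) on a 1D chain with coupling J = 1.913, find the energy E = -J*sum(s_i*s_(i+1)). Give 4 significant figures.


Step 1: Nearest-neighbor products: 1, 1, -1, -1, -1, 1
Step 2: Sum of products = 0
Step 3: E = -1.913 * 0 = 0

0


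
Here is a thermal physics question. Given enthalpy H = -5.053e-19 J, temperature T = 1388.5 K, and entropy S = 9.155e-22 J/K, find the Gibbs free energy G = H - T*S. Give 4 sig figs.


Step 1: T*S = 1388.5 * 9.155e-22 = 1.271e-18 J
Step 2: G = H - T*S = -5.053e-19 - 1.271e-18
Step 3: G = -1.776e-18 J

-1.776e-18


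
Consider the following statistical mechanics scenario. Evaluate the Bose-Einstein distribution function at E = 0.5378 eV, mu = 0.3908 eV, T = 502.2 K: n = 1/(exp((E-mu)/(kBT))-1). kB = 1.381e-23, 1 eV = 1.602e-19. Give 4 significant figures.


Step 1: (E - mu) = 0.147 eV
Step 2: x = (E-mu)*eV/(kB*T) = 0.147*1.602e-19/(1.381e-23*502.2) = 3.396
Step 3: exp(x) = 29.83
Step 4: n = 1/(exp(x)-1) = 0.03469

0.03469


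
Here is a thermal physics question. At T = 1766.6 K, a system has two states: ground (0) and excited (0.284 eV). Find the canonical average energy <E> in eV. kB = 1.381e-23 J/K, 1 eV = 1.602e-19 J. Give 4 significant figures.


Step 1: beta*E = 0.284*1.602e-19/(1.381e-23*1766.6) = 1.865
Step 2: exp(-beta*E) = 0.1549
Step 3: <E> = 0.284*0.1549/(1+0.1549) = 0.03809 eV

0.03809


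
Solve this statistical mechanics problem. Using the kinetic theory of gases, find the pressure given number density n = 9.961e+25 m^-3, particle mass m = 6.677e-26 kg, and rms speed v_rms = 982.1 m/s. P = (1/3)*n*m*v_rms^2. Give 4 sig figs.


Step 1: v_rms^2 = 982.1^2 = 9.645e+05
Step 2: n*m = 9.961e+25*6.677e-26 = 6.651
Step 3: P = (1/3)*6.651*9.645e+05 = 2.138e+06 Pa

2.138e+06


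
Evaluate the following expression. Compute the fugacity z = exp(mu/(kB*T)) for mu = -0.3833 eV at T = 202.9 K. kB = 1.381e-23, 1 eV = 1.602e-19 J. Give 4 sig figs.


Step 1: Convert mu to Joules: -0.3833*1.602e-19 = -6.14e-20 J
Step 2: kB*T = 1.381e-23*202.9 = 2.802e-21 J
Step 3: mu/(kB*T) = -21.91
Step 4: z = exp(-21.91) = 3.039e-10

3.039e-10


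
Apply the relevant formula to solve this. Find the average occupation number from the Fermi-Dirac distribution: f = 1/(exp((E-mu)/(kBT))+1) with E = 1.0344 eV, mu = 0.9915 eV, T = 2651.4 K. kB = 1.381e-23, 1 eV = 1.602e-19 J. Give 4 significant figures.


Step 1: (E - mu) = 1.0344 - 0.9915 = 0.0429 eV
Step 2: Convert: (E-mu)*eV = 6.873e-21 J
Step 3: x = (E-mu)*eV/(kB*T) = 0.1877
Step 4: f = 1/(exp(0.1877)+1) = 0.4532

0.4532


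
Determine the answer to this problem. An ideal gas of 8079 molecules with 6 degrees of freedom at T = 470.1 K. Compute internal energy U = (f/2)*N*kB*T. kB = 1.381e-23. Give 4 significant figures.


Step 1: f/2 = 6/2 = 3.0
Step 2: N*kB*T = 8079*1.381e-23*470.1 = 5.245e-17
Step 3: U = 3.0 * 5.245e-17 = 1.573e-16 J

1.573e-16


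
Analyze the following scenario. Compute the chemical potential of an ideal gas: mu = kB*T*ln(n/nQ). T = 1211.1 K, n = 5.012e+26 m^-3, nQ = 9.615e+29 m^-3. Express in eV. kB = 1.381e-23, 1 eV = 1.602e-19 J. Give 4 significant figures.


Step 1: n/nQ = 5.012e+26/9.615e+29 = 0.0005213
Step 2: ln(n/nQ) = -7.559
Step 3: mu = kB*T*ln(n/nQ) = 1.673e-20*-7.559 = -1.264e-19 J
Step 4: Convert to eV: -1.264e-19/1.602e-19 = -0.7892 eV

-0.7892


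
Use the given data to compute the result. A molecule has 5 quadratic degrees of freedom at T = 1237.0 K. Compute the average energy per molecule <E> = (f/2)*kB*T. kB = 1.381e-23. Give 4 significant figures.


Step 1: f/2 = 5/2 = 2.5
Step 2: kB*T = 1.381e-23 * 1237.0 = 1.708e-20
Step 3: <E> = 2.5 * 1.708e-20 = 4.271e-20 J

4.271e-20


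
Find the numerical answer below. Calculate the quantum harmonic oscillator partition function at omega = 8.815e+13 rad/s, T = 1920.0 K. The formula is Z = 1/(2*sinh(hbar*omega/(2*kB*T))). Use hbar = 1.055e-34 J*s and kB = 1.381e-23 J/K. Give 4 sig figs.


Step 1: Compute x = hbar*omega/(kB*T) = 1.055e-34*8.815e+13/(1.381e-23*1920.0) = 0.3507
Step 2: x/2 = 0.1754
Step 3: sinh(x/2) = 0.1763
Step 4: Z = 1/(2*0.1763) = 2.837

2.837


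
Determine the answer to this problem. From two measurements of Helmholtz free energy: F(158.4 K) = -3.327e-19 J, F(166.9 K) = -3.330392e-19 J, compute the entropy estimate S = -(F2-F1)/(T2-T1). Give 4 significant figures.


Step 1: dF = F2 - F1 = -3.330392e-19 - (-3.327e-19) = -3.392e-22 J
Step 2: dT = T2 - T1 = 166.9 - 158.4 = 8.5 K
Step 3: S = -dF/dT = -(-3.392e-22)/8.5 = 3.991e-23 J/K

3.991e-23


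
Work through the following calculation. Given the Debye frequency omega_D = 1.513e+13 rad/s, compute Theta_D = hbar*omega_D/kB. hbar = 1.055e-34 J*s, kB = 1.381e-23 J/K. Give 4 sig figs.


Step 1: hbar*omega_D = 1.055e-34 * 1.513e+13 = 1.596e-21 J
Step 2: Theta_D = 1.596e-21 / 1.381e-23
Step 3: Theta_D = 115.6 K

115.6


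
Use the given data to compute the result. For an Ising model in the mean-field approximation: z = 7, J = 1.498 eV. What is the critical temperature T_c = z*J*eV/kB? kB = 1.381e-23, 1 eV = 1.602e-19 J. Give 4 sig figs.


Step 1: z*J = 7*1.498 = 10.49 eV
Step 2: Convert to Joules: 10.49*1.602e-19 = 1.68e-18 J
Step 3: T_c = 1.68e-18 / 1.381e-23 = 1.216e+05 K

1.216e+05


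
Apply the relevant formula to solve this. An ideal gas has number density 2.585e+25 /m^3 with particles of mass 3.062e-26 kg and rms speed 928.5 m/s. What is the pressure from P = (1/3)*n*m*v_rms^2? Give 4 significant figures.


Step 1: v_rms^2 = 928.5^2 = 8.621e+05
Step 2: n*m = 2.585e+25*3.062e-26 = 0.7915
Step 3: P = (1/3)*0.7915*8.621e+05 = 2.275e+05 Pa

2.275e+05


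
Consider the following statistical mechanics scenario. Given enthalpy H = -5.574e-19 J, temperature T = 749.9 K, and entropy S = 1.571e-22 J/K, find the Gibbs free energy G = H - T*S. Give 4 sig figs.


Step 1: T*S = 749.9 * 1.571e-22 = 1.178e-19 J
Step 2: G = H - T*S = -5.574e-19 - 1.178e-19
Step 3: G = -6.752e-19 J

-6.752e-19


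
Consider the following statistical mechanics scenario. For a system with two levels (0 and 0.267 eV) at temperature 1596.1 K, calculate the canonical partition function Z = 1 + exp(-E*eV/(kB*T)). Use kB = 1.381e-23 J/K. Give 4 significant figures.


Step 1: Compute beta*E = E*eV/(kB*T) = 0.267*1.602e-19/(1.381e-23*1596.1) = 1.941
Step 2: exp(-beta*E) = exp(-1.941) = 0.1436
Step 3: Z = 1 + 0.1436 = 1.144

1.144


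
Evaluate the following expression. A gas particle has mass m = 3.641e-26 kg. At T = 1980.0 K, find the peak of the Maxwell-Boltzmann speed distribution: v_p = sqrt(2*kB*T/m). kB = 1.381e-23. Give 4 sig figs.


Step 1: Numerator = 2*kB*T = 2*1.381e-23*1980.0 = 5.469e-20
Step 2: Ratio = 5.469e-20 / 3.641e-26 = 1.502e+06
Step 3: v_p = sqrt(1.502e+06) = 1226 m/s

1226


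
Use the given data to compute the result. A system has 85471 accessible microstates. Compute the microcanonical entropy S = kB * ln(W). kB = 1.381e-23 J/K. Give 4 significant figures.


Step 1: ln(W) = ln(85471) = 11.36
Step 2: S = kB * ln(W) = 1.381e-23 * 11.36
Step 3: S = 1.568e-22 J/K

1.568e-22


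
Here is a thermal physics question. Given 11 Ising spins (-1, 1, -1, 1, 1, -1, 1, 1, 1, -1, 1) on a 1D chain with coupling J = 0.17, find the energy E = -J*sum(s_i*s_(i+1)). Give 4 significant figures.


Step 1: Nearest-neighbor products: -1, -1, -1, 1, -1, -1, 1, 1, -1, -1
Step 2: Sum of products = -4
Step 3: E = -0.17 * -4 = 0.68

0.68


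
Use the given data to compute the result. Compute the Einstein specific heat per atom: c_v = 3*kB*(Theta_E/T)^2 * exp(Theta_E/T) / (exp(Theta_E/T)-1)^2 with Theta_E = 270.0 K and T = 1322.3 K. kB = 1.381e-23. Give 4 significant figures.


Step 1: x = Theta_E/T = 270.0/1322.3 = 0.2042
Step 2: x^2 = 0.04169
Step 3: exp(x) = 1.227
Step 4: c_v = 3*1.381e-23*0.04169*1.227/(1.227-1)^2 = 4.129e-23

4.129e-23


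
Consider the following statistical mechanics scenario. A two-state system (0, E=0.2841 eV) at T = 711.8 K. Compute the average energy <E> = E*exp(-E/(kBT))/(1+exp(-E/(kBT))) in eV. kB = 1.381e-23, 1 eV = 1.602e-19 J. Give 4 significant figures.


Step 1: beta*E = 0.2841*1.602e-19/(1.381e-23*711.8) = 4.63
Step 2: exp(-beta*E) = 0.009755
Step 3: <E> = 0.2841*0.009755/(1+0.009755) = 0.002745 eV

0.002745


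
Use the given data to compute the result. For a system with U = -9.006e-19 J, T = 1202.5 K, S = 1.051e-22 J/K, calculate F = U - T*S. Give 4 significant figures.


Step 1: T*S = 1202.5 * 1.051e-22 = 1.264e-19 J
Step 2: F = U - T*S = -9.006e-19 - 1.264e-19
Step 3: F = -1.027e-18 J

-1.027e-18


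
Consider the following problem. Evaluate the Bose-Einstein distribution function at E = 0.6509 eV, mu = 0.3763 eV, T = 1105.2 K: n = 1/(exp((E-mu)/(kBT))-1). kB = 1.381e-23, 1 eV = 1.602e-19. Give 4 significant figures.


Step 1: (E - mu) = 0.2746 eV
Step 2: x = (E-mu)*eV/(kB*T) = 0.2746*1.602e-19/(1.381e-23*1105.2) = 2.882
Step 3: exp(x) = 17.85
Step 4: n = 1/(exp(x)-1) = 0.05933

0.05933


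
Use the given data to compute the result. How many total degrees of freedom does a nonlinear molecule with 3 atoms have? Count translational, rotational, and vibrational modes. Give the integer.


Step 1: Translational DOF = 3
Step 2: Rotational DOF (nonlinear) = 3
Step 3: Vibrational DOF = 3*3 - 6 = 3
Step 4: Total = 3 + 3 + 3 = 9

9


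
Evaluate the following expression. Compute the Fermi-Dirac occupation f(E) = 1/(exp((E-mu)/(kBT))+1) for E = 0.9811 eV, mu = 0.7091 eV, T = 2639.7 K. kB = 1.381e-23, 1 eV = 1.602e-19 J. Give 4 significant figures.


Step 1: (E - mu) = 0.9811 - 0.7091 = 0.272 eV
Step 2: Convert: (E-mu)*eV = 4.357e-20 J
Step 3: x = (E-mu)*eV/(kB*T) = 1.195
Step 4: f = 1/(exp(1.195)+1) = 0.2323

0.2323


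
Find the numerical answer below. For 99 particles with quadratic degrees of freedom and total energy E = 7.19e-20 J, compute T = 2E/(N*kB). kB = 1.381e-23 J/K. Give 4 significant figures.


Step 1: Numerator = 2*E = 2*7.19e-20 = 1.438e-19 J
Step 2: Denominator = N*kB = 99*1.381e-23 = 1.367e-21
Step 3: T = 1.438e-19 / 1.367e-21 = 105.2 K

105.2


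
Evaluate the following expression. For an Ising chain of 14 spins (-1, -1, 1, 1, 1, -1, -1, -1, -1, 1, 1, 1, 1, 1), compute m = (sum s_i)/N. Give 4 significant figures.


Step 1: Count up spins (+1): 8, down spins (-1): 6
Step 2: Total magnetization M = 8 - 6 = 2
Step 3: m = M/N = 2/14 = 0.1429

0.1429
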